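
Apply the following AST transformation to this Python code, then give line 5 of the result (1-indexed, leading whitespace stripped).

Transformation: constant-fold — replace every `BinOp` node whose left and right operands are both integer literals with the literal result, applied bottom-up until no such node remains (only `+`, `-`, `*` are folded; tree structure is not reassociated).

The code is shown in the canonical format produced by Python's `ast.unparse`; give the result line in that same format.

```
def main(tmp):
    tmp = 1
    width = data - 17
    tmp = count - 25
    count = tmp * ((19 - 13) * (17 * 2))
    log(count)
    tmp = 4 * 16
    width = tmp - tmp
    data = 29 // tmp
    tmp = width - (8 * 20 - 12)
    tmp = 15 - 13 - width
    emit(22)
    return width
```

count = tmp * 204

Transformed code:
def main(tmp):
    tmp = 1
    width = data - 17
    tmp = count - 25
    count = tmp * 204
    log(count)
    tmp = 64
    width = tmp - tmp
    data = 29 // tmp
    tmp = width - 148
    tmp = 2 - width
    emit(22)
    return width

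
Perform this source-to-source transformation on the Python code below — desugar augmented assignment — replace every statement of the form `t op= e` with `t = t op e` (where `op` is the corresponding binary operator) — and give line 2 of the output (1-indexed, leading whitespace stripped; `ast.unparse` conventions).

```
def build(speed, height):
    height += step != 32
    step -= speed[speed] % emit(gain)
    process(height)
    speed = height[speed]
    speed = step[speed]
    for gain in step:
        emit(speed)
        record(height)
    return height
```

Transformed code:
def build(speed, height):
    height = height + (step != 32)
    step = step - speed[speed] % emit(gain)
    process(height)
    speed = height[speed]
    speed = step[speed]
    for gain in step:
        emit(speed)
        record(height)
    return height

height = height + (step != 32)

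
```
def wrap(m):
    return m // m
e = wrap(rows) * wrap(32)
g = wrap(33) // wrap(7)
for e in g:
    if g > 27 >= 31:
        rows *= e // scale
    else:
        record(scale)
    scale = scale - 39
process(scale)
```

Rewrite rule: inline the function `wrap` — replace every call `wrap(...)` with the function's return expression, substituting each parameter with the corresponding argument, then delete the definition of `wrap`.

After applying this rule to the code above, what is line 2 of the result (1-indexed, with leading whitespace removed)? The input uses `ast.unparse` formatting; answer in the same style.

Transformed code:
e = rows // rows * (32 // 32)
g = 33 // 33 // (7 // 7)
for e in g:
    if g > 27 >= 31:
        rows *= e // scale
    else:
        record(scale)
    scale = scale - 39
process(scale)

g = 33 // 33 // (7 // 7)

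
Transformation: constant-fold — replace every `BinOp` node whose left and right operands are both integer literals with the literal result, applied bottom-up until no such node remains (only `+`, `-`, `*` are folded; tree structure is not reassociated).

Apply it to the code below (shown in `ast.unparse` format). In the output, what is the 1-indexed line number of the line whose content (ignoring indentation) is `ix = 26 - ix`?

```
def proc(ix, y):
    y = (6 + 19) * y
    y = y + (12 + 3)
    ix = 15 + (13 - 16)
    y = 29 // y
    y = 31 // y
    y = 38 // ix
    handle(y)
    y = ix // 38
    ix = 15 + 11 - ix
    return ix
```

Transformed code:
def proc(ix, y):
    y = 25 * y
    y = y + 15
    ix = 12
    y = 29 // y
    y = 31 // y
    y = 38 // ix
    handle(y)
    y = ix // 38
    ix = 26 - ix
    return ix

10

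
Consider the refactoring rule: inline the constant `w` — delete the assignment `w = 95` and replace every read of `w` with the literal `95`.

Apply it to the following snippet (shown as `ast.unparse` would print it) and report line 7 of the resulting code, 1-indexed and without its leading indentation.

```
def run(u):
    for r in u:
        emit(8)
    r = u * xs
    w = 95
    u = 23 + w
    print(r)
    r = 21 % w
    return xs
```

r = 21 % 95

Transformed code:
def run(u):
    for r in u:
        emit(8)
    r = u * xs
    u = 23 + 95
    print(r)
    r = 21 % 95
    return xs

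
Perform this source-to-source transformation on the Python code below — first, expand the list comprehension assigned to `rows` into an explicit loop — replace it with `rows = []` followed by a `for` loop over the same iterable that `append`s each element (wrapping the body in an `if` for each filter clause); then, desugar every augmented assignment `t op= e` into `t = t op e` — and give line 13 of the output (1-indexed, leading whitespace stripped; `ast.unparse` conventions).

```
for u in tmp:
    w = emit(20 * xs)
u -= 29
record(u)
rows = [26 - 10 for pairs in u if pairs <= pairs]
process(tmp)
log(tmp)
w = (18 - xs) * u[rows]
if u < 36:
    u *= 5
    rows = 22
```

Transformed code:
for u in tmp:
    w = emit(20 * xs)
u = u - 29
record(u)
rows = []
for pairs in u:
    if pairs <= pairs:
        rows.append(26 - 10)
process(tmp)
log(tmp)
w = (18 - xs) * u[rows]
if u < 36:
    u = u * 5
    rows = 22

u = u * 5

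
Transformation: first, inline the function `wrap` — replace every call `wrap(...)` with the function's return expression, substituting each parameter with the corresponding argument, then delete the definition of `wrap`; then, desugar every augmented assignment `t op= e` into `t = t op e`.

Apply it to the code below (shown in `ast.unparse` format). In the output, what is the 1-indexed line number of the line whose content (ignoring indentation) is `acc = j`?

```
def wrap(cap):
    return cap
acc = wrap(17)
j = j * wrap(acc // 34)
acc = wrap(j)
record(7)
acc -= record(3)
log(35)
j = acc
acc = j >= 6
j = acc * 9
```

Transformed code:
acc = 17
j = j * (acc // 34)
acc = j
record(7)
acc = acc - record(3)
log(35)
j = acc
acc = j >= 6
j = acc * 9

3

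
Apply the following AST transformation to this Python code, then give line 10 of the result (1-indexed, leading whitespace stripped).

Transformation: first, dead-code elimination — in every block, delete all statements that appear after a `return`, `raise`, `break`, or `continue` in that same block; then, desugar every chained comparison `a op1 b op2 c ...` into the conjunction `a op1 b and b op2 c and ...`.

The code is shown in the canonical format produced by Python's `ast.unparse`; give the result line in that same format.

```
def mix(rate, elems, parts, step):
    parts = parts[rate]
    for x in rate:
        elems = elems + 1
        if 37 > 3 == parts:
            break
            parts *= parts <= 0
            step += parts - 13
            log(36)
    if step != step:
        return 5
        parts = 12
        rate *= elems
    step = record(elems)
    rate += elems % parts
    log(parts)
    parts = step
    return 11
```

rate += elems % parts

Transformed code:
def mix(rate, elems, parts, step):
    parts = parts[rate]
    for x in rate:
        elems = elems + 1
        if 37 > 3 and 3 == parts:
            break
    if step != step:
        return 5
    step = record(elems)
    rate += elems % parts
    log(parts)
    parts = step
    return 11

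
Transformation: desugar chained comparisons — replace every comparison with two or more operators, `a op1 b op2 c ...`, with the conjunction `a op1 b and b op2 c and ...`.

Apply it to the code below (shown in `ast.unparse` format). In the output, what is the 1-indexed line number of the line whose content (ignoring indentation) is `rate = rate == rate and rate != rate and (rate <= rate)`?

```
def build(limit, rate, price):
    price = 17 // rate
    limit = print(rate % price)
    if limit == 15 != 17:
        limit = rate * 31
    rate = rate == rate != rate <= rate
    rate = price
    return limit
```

Transformed code:
def build(limit, rate, price):
    price = 17 // rate
    limit = print(rate % price)
    if limit == 15 and 15 != 17:
        limit = rate * 31
    rate = rate == rate and rate != rate and (rate <= rate)
    rate = price
    return limit

6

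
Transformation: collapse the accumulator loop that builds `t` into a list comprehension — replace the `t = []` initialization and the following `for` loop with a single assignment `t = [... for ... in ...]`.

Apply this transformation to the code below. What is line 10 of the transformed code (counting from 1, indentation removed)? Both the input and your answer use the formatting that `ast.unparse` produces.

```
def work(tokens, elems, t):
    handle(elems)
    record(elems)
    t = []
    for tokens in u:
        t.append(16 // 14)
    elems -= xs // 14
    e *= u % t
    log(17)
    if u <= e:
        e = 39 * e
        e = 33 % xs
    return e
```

e = 33 % xs

Transformed code:
def work(tokens, elems, t):
    handle(elems)
    record(elems)
    t = [16 // 14 for tokens in u]
    elems -= xs // 14
    e *= u % t
    log(17)
    if u <= e:
        e = 39 * e
        e = 33 % xs
    return e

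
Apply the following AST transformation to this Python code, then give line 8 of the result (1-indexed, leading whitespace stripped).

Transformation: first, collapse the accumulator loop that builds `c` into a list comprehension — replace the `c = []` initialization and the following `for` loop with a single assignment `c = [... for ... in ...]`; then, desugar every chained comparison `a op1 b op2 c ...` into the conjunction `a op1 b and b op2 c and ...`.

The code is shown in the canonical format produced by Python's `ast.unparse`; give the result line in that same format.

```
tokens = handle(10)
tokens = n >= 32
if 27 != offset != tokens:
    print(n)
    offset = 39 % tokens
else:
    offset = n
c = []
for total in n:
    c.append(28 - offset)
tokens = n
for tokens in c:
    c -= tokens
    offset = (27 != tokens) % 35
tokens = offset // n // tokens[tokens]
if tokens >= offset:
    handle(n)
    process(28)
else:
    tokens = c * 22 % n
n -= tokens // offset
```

c = [28 - offset for total in n]

Transformed code:
tokens = handle(10)
tokens = n >= 32
if 27 != offset and offset != tokens:
    print(n)
    offset = 39 % tokens
else:
    offset = n
c = [28 - offset for total in n]
tokens = n
for tokens in c:
    c -= tokens
    offset = (27 != tokens) % 35
tokens = offset // n // tokens[tokens]
if tokens >= offset:
    handle(n)
    process(28)
else:
    tokens = c * 22 % n
n -= tokens // offset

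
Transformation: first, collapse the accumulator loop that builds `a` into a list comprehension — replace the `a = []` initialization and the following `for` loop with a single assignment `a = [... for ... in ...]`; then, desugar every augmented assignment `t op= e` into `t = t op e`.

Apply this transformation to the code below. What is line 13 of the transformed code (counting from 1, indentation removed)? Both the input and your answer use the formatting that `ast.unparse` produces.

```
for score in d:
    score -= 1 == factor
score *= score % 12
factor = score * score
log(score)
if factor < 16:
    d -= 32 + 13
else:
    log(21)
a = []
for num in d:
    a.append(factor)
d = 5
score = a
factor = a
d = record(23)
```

Transformed code:
for score in d:
    score = score - (1 == factor)
score = score * (score % 12)
factor = score * score
log(score)
if factor < 16:
    d = d - (32 + 13)
else:
    log(21)
a = [factor for num in d]
d = 5
score = a
factor = a
d = record(23)

factor = a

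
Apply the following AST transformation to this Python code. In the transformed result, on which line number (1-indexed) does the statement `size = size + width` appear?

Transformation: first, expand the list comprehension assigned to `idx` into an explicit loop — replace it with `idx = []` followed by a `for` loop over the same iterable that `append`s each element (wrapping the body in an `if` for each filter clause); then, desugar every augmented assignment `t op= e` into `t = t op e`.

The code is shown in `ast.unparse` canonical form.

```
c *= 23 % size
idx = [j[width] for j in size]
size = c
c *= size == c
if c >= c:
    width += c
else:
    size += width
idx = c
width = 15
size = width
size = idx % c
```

Transformed code:
c = c * (23 % size)
idx = []
for j in size:
    idx.append(j[width])
size = c
c = c * (size == c)
if c >= c:
    width = width + c
else:
    size = size + width
idx = c
width = 15
size = width
size = idx % c

10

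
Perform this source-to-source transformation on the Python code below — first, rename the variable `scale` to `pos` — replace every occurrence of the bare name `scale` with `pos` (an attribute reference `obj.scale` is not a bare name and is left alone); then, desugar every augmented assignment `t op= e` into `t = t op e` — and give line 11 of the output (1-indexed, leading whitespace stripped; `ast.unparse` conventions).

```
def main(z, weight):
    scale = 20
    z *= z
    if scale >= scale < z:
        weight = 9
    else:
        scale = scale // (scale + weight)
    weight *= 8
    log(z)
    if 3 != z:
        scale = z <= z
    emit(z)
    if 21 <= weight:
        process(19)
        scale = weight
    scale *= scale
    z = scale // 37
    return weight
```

pos = z <= z

Transformed code:
def main(z, weight):
    pos = 20
    z = z * z
    if pos >= pos < z:
        weight = 9
    else:
        pos = pos // (pos + weight)
    weight = weight * 8
    log(z)
    if 3 != z:
        pos = z <= z
    emit(z)
    if 21 <= weight:
        process(19)
        pos = weight
    pos = pos * pos
    z = pos // 37
    return weight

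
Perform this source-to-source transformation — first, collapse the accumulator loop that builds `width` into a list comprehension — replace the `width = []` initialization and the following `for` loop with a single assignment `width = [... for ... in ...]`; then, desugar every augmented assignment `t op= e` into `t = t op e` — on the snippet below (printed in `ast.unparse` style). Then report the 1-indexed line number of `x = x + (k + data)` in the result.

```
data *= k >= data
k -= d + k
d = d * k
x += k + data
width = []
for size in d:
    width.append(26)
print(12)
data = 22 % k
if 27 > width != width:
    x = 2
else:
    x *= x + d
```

Transformed code:
data = data * (k >= data)
k = k - (d + k)
d = d * k
x = x + (k + data)
width = [26 for size in d]
print(12)
data = 22 % k
if 27 > width != width:
    x = 2
else:
    x = x * (x + d)

4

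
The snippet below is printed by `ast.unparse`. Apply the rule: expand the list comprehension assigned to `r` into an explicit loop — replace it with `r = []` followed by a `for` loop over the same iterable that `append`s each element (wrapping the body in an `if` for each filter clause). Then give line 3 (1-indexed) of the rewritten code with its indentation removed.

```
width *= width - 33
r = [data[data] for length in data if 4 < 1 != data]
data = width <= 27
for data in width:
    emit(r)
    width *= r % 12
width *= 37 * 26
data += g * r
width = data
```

Transformed code:
width *= width - 33
r = []
for length in data:
    if 4 < 1 != data:
        r.append(data[data])
data = width <= 27
for data in width:
    emit(r)
    width *= r % 12
width *= 37 * 26
data += g * r
width = data

for length in data:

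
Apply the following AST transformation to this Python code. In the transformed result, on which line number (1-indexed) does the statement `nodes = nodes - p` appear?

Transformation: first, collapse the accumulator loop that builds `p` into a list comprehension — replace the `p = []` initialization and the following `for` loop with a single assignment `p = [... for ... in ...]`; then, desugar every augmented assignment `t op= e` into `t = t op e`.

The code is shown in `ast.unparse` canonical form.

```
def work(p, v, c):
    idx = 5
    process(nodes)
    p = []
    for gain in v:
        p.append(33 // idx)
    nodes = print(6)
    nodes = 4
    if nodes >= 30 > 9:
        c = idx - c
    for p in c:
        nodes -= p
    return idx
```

Transformed code:
def work(p, v, c):
    idx = 5
    process(nodes)
    p = [33 // idx for gain in v]
    nodes = print(6)
    nodes = 4
    if nodes >= 30 > 9:
        c = idx - c
    for p in c:
        nodes = nodes - p
    return idx

10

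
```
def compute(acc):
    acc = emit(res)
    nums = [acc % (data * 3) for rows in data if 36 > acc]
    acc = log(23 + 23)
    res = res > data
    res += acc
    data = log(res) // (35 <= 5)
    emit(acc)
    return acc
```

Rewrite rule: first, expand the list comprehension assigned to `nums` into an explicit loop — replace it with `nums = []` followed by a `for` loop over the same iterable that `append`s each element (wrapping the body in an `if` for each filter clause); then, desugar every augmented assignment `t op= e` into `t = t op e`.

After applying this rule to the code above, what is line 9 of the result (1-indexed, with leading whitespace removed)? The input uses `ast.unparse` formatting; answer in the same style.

Transformed code:
def compute(acc):
    acc = emit(res)
    nums = []
    for rows in data:
        if 36 > acc:
            nums.append(acc % (data * 3))
    acc = log(23 + 23)
    res = res > data
    res = res + acc
    data = log(res) // (35 <= 5)
    emit(acc)
    return acc

res = res + acc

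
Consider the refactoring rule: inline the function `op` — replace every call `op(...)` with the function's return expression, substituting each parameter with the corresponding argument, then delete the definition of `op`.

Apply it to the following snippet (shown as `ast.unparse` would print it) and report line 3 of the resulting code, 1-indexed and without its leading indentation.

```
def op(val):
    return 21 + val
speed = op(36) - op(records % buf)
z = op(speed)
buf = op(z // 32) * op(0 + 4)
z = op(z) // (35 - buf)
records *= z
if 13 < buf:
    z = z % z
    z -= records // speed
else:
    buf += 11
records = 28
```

buf = (21 + z // 32) * (21 + (0 + 4))

Transformed code:
speed = 21 + 36 - (21 + records % buf)
z = 21 + speed
buf = (21 + z // 32) * (21 + (0 + 4))
z = (21 + z) // (35 - buf)
records *= z
if 13 < buf:
    z = z % z
    z -= records // speed
else:
    buf += 11
records = 28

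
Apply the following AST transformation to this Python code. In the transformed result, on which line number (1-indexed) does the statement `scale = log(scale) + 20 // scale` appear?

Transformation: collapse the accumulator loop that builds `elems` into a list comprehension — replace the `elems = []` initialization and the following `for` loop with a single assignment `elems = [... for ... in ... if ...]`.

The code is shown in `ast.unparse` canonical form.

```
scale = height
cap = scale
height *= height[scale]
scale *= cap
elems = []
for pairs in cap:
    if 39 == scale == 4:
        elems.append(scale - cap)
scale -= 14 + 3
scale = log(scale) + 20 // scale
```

Transformed code:
scale = height
cap = scale
height *= height[scale]
scale *= cap
elems = [scale - cap for pairs in cap if 39 == scale == 4]
scale -= 14 + 3
scale = log(scale) + 20 // scale

7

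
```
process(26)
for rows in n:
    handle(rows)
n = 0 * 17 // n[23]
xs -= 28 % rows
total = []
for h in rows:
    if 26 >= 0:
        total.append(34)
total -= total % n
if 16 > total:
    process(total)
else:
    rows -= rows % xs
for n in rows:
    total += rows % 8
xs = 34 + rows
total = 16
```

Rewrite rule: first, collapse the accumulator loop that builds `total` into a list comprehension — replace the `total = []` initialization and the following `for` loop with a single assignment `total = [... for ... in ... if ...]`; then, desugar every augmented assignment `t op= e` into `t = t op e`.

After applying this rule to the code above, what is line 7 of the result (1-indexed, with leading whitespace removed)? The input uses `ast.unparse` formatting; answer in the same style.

total = total - total % n

Transformed code:
process(26)
for rows in n:
    handle(rows)
n = 0 * 17 // n[23]
xs = xs - 28 % rows
total = [34 for h in rows if 26 >= 0]
total = total - total % n
if 16 > total:
    process(total)
else:
    rows = rows - rows % xs
for n in rows:
    total = total + rows % 8
xs = 34 + rows
total = 16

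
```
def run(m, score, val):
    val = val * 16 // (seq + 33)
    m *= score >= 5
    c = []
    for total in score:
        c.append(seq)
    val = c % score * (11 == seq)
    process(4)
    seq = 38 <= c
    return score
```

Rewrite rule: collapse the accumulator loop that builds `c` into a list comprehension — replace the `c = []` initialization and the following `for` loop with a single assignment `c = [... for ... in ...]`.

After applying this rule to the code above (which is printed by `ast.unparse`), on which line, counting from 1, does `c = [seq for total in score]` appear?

4

Transformed code:
def run(m, score, val):
    val = val * 16 // (seq + 33)
    m *= score >= 5
    c = [seq for total in score]
    val = c % score * (11 == seq)
    process(4)
    seq = 38 <= c
    return score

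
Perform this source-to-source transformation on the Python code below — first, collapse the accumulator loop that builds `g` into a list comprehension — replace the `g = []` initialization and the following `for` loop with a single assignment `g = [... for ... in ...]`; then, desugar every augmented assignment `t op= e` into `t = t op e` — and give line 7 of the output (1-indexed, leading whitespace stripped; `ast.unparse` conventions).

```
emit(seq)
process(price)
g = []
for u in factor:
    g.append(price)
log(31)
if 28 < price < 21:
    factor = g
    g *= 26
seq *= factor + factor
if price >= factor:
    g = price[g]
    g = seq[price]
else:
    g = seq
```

g = g * 26

Transformed code:
emit(seq)
process(price)
g = [price for u in factor]
log(31)
if 28 < price < 21:
    factor = g
    g = g * 26
seq = seq * (factor + factor)
if price >= factor:
    g = price[g]
    g = seq[price]
else:
    g = seq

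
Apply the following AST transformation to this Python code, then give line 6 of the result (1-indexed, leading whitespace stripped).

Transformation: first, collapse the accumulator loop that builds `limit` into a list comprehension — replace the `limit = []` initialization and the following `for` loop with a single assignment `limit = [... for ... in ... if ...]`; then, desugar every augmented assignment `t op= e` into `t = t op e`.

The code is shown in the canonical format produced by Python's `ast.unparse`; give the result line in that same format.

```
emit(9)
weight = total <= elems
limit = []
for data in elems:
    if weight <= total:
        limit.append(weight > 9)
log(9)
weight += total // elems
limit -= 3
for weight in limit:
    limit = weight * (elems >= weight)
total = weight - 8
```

limit = limit - 3

Transformed code:
emit(9)
weight = total <= elems
limit = [weight > 9 for data in elems if weight <= total]
log(9)
weight = weight + total // elems
limit = limit - 3
for weight in limit:
    limit = weight * (elems >= weight)
total = weight - 8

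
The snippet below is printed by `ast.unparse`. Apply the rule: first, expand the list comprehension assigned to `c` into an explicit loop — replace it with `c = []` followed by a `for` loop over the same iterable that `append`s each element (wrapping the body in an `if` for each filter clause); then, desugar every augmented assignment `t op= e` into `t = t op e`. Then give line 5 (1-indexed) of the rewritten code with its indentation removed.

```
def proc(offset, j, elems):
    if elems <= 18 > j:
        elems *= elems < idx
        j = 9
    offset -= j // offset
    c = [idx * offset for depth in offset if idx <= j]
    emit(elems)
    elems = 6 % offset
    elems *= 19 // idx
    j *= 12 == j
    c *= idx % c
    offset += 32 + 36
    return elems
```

offset = offset - j // offset

Transformed code:
def proc(offset, j, elems):
    if elems <= 18 > j:
        elems = elems * (elems < idx)
        j = 9
    offset = offset - j // offset
    c = []
    for depth in offset:
        if idx <= j:
            c.append(idx * offset)
    emit(elems)
    elems = 6 % offset
    elems = elems * (19 // idx)
    j = j * (12 == j)
    c = c * (idx % c)
    offset = offset + (32 + 36)
    return elems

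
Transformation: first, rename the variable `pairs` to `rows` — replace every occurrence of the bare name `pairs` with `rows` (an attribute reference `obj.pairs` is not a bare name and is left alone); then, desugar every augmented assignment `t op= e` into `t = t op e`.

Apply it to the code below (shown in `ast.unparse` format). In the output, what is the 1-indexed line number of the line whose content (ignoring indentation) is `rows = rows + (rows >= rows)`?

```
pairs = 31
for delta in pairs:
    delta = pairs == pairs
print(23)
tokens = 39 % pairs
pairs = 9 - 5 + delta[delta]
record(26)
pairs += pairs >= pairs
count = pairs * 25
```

Transformed code:
rows = 31
for delta in rows:
    delta = rows == rows
print(23)
tokens = 39 % rows
rows = 9 - 5 + delta[delta]
record(26)
rows = rows + (rows >= rows)
count = rows * 25

8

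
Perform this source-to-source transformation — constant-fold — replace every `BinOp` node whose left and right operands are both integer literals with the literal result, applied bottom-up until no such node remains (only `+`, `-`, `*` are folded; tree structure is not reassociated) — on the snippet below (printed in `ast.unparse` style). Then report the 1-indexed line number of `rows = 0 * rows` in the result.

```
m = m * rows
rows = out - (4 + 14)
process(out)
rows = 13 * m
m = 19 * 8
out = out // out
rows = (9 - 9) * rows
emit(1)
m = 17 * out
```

7

Transformed code:
m = m * rows
rows = out - 18
process(out)
rows = 13 * m
m = 152
out = out // out
rows = 0 * rows
emit(1)
m = 17 * out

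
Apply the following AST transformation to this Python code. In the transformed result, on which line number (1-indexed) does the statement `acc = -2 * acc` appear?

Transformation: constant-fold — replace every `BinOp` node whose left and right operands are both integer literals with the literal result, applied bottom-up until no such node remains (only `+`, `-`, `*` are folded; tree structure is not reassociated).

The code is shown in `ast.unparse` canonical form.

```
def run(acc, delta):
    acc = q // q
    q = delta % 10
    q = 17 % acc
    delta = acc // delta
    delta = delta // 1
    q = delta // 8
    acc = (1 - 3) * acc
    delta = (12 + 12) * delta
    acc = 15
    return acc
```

8

Transformed code:
def run(acc, delta):
    acc = q // q
    q = delta % 10
    q = 17 % acc
    delta = acc // delta
    delta = delta // 1
    q = delta // 8
    acc = -2 * acc
    delta = 24 * delta
    acc = 15
    return acc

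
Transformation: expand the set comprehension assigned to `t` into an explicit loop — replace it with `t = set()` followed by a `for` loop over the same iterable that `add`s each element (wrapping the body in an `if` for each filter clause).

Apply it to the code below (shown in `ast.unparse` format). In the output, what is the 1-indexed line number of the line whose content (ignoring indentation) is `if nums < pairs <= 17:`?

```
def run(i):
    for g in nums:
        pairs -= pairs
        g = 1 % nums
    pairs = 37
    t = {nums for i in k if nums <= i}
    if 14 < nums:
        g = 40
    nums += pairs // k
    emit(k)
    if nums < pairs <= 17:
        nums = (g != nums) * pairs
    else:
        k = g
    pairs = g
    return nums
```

Transformed code:
def run(i):
    for g in nums:
        pairs -= pairs
        g = 1 % nums
    pairs = 37
    t = set()
    for i in k:
        if nums <= i:
            t.add(nums)
    if 14 < nums:
        g = 40
    nums += pairs // k
    emit(k)
    if nums < pairs <= 17:
        nums = (g != nums) * pairs
    else:
        k = g
    pairs = g
    return nums

14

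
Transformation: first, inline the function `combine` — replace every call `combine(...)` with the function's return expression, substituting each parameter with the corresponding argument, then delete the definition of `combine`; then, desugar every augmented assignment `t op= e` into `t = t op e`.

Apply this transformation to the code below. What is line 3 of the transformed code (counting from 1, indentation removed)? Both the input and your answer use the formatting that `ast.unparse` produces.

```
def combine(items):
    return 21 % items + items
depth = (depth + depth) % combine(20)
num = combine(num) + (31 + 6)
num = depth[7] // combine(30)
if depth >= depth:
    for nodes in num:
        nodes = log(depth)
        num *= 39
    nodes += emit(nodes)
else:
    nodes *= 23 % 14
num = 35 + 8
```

num = depth[7] // (21 % 30 + 30)

Transformed code:
depth = (depth + depth) % (21 % 20 + 20)
num = 21 % num + num + (31 + 6)
num = depth[7] // (21 % 30 + 30)
if depth >= depth:
    for nodes in num:
        nodes = log(depth)
        num = num * 39
    nodes = nodes + emit(nodes)
else:
    nodes = nodes * (23 % 14)
num = 35 + 8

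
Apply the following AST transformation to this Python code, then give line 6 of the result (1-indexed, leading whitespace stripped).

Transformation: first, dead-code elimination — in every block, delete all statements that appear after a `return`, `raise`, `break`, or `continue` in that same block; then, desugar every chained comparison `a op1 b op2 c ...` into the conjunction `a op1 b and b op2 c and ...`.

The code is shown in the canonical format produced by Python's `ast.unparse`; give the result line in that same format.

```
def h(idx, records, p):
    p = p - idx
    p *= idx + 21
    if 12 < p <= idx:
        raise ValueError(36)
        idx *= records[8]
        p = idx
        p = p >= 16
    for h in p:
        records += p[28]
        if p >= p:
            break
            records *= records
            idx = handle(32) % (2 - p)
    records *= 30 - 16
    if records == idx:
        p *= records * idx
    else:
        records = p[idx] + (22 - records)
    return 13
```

Transformed code:
def h(idx, records, p):
    p = p - idx
    p *= idx + 21
    if 12 < p and p <= idx:
        raise ValueError(36)
    for h in p:
        records += p[28]
        if p >= p:
            break
    records *= 30 - 16
    if records == idx:
        p *= records * idx
    else:
        records = p[idx] + (22 - records)
    return 13

for h in p:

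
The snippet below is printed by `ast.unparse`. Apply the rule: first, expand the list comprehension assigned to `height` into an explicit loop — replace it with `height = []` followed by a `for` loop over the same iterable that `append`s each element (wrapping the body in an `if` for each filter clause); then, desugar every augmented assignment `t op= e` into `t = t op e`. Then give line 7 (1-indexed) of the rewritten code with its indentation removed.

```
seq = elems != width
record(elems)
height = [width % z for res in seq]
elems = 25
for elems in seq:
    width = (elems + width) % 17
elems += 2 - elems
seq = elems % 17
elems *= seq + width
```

for elems in seq:

Transformed code:
seq = elems != width
record(elems)
height = []
for res in seq:
    height.append(width % z)
elems = 25
for elems in seq:
    width = (elems + width) % 17
elems = elems + (2 - elems)
seq = elems % 17
elems = elems * (seq + width)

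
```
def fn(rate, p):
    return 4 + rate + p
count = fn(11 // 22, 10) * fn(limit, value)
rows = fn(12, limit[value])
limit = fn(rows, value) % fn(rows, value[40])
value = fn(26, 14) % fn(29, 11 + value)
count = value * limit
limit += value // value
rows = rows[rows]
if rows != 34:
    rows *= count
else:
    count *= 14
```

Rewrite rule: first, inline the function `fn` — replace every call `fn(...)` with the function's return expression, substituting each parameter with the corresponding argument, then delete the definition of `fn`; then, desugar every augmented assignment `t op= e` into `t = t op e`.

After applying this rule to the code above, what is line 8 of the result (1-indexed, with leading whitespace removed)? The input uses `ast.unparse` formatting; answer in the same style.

if rows != 34:

Transformed code:
count = (4 + 11 // 22 + 10) * (4 + limit + value)
rows = 4 + 12 + limit[value]
limit = (4 + rows + value) % (4 + rows + value[40])
value = (4 + 26 + 14) % (4 + 29 + (11 + value))
count = value * limit
limit = limit + value // value
rows = rows[rows]
if rows != 34:
    rows = rows * count
else:
    count = count * 14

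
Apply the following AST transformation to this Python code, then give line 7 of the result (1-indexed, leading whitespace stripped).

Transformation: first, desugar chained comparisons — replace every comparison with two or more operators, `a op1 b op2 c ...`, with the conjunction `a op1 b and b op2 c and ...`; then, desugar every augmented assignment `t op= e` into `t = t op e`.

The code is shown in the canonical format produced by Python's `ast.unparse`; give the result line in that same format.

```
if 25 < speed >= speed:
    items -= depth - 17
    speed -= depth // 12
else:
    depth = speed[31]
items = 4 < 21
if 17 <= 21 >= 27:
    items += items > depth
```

Transformed code:
if 25 < speed and speed >= speed:
    items = items - (depth - 17)
    speed = speed - depth // 12
else:
    depth = speed[31]
items = 4 < 21
if 17 <= 21 and 21 >= 27:
    items = items + (items > depth)

if 17 <= 21 and 21 >= 27:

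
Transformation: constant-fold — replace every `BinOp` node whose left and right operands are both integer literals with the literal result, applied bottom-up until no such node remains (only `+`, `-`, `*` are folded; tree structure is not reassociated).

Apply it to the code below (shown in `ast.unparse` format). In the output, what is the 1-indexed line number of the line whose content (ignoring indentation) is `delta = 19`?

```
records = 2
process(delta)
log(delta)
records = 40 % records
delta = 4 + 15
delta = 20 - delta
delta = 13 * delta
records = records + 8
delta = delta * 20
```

5

Transformed code:
records = 2
process(delta)
log(delta)
records = 40 % records
delta = 19
delta = 20 - delta
delta = 13 * delta
records = records + 8
delta = delta * 20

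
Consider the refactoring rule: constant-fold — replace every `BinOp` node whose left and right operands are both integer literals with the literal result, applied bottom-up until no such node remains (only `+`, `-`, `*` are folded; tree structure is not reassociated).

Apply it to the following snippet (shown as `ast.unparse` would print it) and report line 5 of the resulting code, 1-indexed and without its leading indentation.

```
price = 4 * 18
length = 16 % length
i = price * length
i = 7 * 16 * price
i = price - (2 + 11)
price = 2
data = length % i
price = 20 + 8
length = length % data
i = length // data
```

Transformed code:
price = 72
length = 16 % length
i = price * length
i = 112 * price
i = price - 13
price = 2
data = length % i
price = 28
length = length % data
i = length // data

i = price - 13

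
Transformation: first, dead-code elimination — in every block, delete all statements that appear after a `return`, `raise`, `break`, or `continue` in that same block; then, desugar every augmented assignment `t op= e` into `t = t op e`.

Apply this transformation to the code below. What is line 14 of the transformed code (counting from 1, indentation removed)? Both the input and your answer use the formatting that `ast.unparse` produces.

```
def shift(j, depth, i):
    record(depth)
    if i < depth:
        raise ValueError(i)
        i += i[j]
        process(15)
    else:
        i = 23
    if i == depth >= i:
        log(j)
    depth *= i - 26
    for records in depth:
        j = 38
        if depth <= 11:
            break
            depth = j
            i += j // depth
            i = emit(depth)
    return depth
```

return depth

Transformed code:
def shift(j, depth, i):
    record(depth)
    if i < depth:
        raise ValueError(i)
    else:
        i = 23
    if i == depth >= i:
        log(j)
    depth = depth * (i - 26)
    for records in depth:
        j = 38
        if depth <= 11:
            break
    return depth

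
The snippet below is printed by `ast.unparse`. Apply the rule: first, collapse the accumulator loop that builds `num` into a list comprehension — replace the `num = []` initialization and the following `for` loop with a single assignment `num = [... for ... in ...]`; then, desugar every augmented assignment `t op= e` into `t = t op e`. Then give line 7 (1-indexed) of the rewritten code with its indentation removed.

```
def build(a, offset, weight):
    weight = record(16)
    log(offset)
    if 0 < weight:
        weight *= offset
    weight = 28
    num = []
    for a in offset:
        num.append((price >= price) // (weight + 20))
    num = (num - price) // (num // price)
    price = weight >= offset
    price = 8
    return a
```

num = [(price >= price) // (weight + 20) for a in offset]

Transformed code:
def build(a, offset, weight):
    weight = record(16)
    log(offset)
    if 0 < weight:
        weight = weight * offset
    weight = 28
    num = [(price >= price) // (weight + 20) for a in offset]
    num = (num - price) // (num // price)
    price = weight >= offset
    price = 8
    return a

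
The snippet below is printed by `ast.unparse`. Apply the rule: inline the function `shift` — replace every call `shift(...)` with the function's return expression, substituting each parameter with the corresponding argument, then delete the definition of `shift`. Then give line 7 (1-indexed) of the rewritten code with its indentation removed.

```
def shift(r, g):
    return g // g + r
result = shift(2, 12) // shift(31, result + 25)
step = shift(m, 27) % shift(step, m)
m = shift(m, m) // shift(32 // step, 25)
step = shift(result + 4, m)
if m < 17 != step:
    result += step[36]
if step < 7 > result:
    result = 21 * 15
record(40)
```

Transformed code:
result = (12 // 12 + 2) // ((result + 25) // (result + 25) + 31)
step = (27 // 27 + m) % (m // m + step)
m = (m // m + m) // (25 // 25 + 32 // step)
step = m // m + (result + 4)
if m < 17 != step:
    result += step[36]
if step < 7 > result:
    result = 21 * 15
record(40)

if step < 7 > result:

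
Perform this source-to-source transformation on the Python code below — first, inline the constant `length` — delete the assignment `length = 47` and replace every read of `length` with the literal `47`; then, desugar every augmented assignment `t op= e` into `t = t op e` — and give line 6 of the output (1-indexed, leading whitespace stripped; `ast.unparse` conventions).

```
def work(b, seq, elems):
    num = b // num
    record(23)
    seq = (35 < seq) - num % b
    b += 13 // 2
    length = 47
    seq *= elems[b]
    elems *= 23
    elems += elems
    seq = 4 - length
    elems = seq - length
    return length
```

seq = seq * elems[b]

Transformed code:
def work(b, seq, elems):
    num = b // num
    record(23)
    seq = (35 < seq) - num % b
    b = b + 13 // 2
    seq = seq * elems[b]
    elems = elems * 23
    elems = elems + elems
    seq = 4 - 47
    elems = seq - 47
    return 47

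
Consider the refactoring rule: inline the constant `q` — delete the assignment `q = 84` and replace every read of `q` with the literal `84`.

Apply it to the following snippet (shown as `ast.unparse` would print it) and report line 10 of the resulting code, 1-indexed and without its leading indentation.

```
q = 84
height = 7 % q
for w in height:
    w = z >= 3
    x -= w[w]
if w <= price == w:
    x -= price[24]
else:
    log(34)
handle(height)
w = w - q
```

w = w - 84

Transformed code:
height = 7 % 84
for w in height:
    w = z >= 3
    x -= w[w]
if w <= price == w:
    x -= price[24]
else:
    log(34)
handle(height)
w = w - 84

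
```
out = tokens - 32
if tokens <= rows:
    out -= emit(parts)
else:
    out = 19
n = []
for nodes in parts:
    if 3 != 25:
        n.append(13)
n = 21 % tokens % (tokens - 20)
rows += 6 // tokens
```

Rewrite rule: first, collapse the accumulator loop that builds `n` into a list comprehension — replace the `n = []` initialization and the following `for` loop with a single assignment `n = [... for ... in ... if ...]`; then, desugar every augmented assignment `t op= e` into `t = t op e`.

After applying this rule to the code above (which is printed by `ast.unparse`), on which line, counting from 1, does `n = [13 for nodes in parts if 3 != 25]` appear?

Transformed code:
out = tokens - 32
if tokens <= rows:
    out = out - emit(parts)
else:
    out = 19
n = [13 for nodes in parts if 3 != 25]
n = 21 % tokens % (tokens - 20)
rows = rows + 6 // tokens

6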